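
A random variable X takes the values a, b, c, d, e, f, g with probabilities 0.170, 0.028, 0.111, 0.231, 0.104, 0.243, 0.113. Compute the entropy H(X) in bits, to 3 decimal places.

2.610 bits

H = −Σ pᵢ log₂ pᵢ.
−0.170·log₂(0.170) = 0.4346
−0.028·log₂(0.028) = 0.1444
−0.111·log₂(0.111) = 0.3520
−0.231·log₂(0.231) = 0.4883
−0.104·log₂(0.104) = 0.3396
−0.243·log₂(0.243) = 0.4960
−0.113·log₂(0.113) = 0.3555
Sum ≈ 2.6104 → 2.610 bits.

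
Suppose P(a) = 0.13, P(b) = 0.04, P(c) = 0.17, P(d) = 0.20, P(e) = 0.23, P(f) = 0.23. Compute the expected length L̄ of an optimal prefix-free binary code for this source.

2.51 bits/symbol

Repeatedly combine the two least-probable nodes; the expected code length is the sum of the merged weights.
merge 1/25 + 13/100 → 17/100
merge 17/100 + 17/100 → 17/50
merge 1/5 + 23/100 → 43/100
merge 23/100 + 17/50 → 57/100
merge 43/100 + 57/100 → 1
L = 17/100 + 17/50 + 43/100 + 57/100 + 1 = 251/100 = 2.51 bits/symbol.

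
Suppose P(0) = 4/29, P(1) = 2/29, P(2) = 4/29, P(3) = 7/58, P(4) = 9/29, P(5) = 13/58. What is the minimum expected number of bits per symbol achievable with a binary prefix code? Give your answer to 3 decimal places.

Repeatedly combine the two least-probable nodes; the expected code length is the sum of the merged weights.
merge 2/29 + 7/58 → 11/58
merge 4/29 + 4/29 → 8/29
merge 11/58 + 13/58 → 12/29
merge 8/29 + 9/29 → 17/29
merge 12/29 + 17/29 → 1
L = 11/58 + 8/29 + 12/29 + 17/29 + 1 = 143/58 ≈ 2.466 bits/symbol.

2.466 bits/symbol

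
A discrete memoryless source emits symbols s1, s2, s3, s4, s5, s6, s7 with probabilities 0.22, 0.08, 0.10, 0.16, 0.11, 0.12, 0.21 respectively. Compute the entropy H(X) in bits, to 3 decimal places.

H = −Σ pᵢ log₂ pᵢ.
−0.22·log₂(0.22) = 0.4806
−0.08·log₂(0.08) = 0.2915
−0.10·log₂(0.10) = 0.3322
−0.16·log₂(0.16) = 0.4230
−0.11·log₂(0.11) = 0.3503
−0.12·log₂(0.12) = 0.3671
−0.21·log₂(0.21) = 0.4728
Sum ≈ 2.7175 → 2.717 bits.

2.717 bits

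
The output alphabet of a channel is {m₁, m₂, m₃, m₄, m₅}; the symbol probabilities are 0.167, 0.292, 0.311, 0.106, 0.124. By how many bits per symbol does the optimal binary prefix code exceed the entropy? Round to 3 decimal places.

Entropy H = −Σ p log₂ p ≈ 2.1905 bits.
Huffman merges: 53/500+31/250→23/100; 167/1000+23/100→397/1000; 73/250+311/1000→603/1000; 397/1000+603/1000→1. L = 223/100 ≈ 2.2300.
L − H = 2.2300 − 2.1905 = 0.040 bits.

0.040 bits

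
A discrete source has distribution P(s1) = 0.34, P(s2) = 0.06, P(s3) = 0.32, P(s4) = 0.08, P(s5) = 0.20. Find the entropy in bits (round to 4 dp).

2.0546 bits

H = −Σ pᵢ log₂ pᵢ.
−0.34·log₂(0.34) = 0.5292
−0.06·log₂(0.06) = 0.2435
−0.32·log₂(0.32) = 0.5260
−0.08·log₂(0.08) = 0.2915
−0.20·log₂(0.20) = 0.4644
Sum ≈ 2.0546 → 2.0546 bits.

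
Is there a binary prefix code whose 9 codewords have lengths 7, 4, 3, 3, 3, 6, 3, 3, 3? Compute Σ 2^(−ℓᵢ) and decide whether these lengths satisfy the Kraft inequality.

With common denominator 2^7 = 128: Σ 2^(−ℓᵢ) = 1/128 + 8/128 + 16/128 + 16/128 + 16/128 + 2/128 + 16/128 + 16/128 + 16/128 = 107/128 = 0.8359375.
Kraft's inequality requires Σ ≤ 1; here Σ = 0.8359375 ≤ 1, so such a prefix code exists.

0.8359375; yes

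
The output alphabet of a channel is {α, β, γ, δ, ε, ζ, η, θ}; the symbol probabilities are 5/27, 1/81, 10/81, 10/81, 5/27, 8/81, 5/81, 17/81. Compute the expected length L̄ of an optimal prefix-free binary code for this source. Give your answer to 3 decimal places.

Repeatedly combine the two least-probable nodes; the expected code length is the sum of the merged weights.
merge 1/81 + 5/81 → 2/27
merge 2/27 + 8/81 → 14/81
merge 10/81 + 10/81 → 20/81
merge 14/81 + 5/27 → 29/81
merge 5/27 + 17/81 → 32/81
merge 20/81 + 29/81 → 49/81
merge 32/81 + 49/81 → 1
L = 2/27 + 14/81 + 20/81 + 29/81 + 32/81 + 49/81 + 1 = 77/27 ≈ 2.852 bits/symbol.

2.852 bits/symbol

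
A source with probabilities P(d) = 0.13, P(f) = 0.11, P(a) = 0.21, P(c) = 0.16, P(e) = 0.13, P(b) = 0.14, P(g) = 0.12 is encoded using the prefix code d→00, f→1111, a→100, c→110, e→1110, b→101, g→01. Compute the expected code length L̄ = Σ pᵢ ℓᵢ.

L̄ = Σ pᵢ·ℓᵢ = 0.13·2 + 0.11·4 + 0.21·3 + 0.16·3 + 0.13·4 + 0.14·3 + 0.12·2 = 2.99 bits/symbol.

2.99 bits/symbol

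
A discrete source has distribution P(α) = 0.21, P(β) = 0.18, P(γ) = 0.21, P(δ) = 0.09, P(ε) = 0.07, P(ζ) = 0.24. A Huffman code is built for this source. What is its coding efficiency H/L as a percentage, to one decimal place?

Entropy H = −Σ p log₂ p ≈ 2.4663 bits.
Huffman merges: 7/100+9/100→4/25; 4/25+9/50→17/50; 21/100+21/100→21/50; 6/25+17/50→29/50; 21/50+29/50→1. L = 5/2 ≈ 2.5000.
Efficiency = H/L = 2.4663/2.5000 = 98.7%.

98.7%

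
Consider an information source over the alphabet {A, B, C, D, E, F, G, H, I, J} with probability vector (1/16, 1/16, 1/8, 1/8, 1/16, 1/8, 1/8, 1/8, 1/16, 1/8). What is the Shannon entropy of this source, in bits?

3.25 bits

Each probability is a power of 1/2, so log₂(1/p) is an integer.
H = Σ p·log₂(1/p) = 1/16·4 + 1/16·4 + 1/8·3 + 1/8·3 + 1/16·4 + 1/8·3 + 1/8·3 + 1/8·3 + 1/16·4 + 1/8·3 = 3.25 bits.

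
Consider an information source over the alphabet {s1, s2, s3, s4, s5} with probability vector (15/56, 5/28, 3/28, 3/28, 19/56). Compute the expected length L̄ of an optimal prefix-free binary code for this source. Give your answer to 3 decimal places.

2.214 bits/symbol

Repeatedly combine the two least-probable nodes; the expected code length is the sum of the merged weights.
merge 3/28 + 3/28 → 3/14
merge 5/28 + 3/14 → 11/28
merge 15/56 + 19/56 → 17/28
merge 11/28 + 17/28 → 1
L = 3/14 + 11/28 + 17/28 + 1 = 31/14 ≈ 2.214 bits/symbol.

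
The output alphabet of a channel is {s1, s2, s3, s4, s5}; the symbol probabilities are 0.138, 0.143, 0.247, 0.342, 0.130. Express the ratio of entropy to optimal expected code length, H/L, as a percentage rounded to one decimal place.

97.3%

Entropy H = −Σ p log₂ p ≈ 2.2059 bits.
Huffman merges: 13/100+69/500→67/250; 143/1000+247/1000→39/100; 67/250+171/500→61/100; 39/100+61/100→1. L = 567/250 ≈ 2.2680.
Efficiency = H/L = 2.2059/2.2680 = 97.3%.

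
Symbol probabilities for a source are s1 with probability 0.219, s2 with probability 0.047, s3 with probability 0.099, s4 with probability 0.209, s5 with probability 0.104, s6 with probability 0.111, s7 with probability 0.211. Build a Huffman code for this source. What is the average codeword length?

2.716 bits/symbol

Repeatedly combine the two least-probable nodes; the expected code length is the sum of the merged weights.
merge 47/1000 + 99/1000 → 73/500
merge 13/125 + 111/1000 → 43/200
merge 73/500 + 209/1000 → 71/200
merge 211/1000 + 43/200 → 213/500
merge 219/1000 + 71/200 → 287/500
merge 213/500 + 287/500 → 1
L = 73/500 + 43/200 + 71/200 + 213/500 + 287/500 + 1 = 679/250 = 2.716 bits/symbol.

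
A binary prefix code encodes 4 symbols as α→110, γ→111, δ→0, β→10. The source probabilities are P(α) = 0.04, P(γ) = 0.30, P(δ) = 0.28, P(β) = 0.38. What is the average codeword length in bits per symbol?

L̄ = Σ pᵢ·ℓᵢ = 0.04·3 + 0.30·3 + 0.28·1 + 0.38·2 = 2.06 bits/symbol.

2.06 bits/symbol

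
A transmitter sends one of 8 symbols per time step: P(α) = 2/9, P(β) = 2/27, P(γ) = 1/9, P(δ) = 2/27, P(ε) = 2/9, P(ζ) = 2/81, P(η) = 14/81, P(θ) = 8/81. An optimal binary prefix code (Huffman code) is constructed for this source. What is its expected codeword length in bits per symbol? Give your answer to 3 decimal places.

Repeatedly combine the two least-probable nodes; the expected code length is the sum of the merged weights.
merge 2/81 + 2/27 → 8/81
merge 2/27 + 8/81 → 14/81
merge 8/81 + 1/9 → 17/81
merge 14/81 + 14/81 → 28/81
merge 17/81 + 2/9 → 35/81
merge 2/9 + 28/81 → 46/81
merge 35/81 + 46/81 → 1
L = 8/81 + 14/81 + 17/81 + 28/81 + 35/81 + 46/81 + 1 = 229/81 ≈ 2.827 bits/symbol.

2.827 bits/symbol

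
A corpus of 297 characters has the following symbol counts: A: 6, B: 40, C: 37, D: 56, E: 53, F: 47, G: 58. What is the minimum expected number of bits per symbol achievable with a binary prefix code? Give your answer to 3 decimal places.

Probabilities are the counts divided by 297.
Repeatedly combine the two least-probable nodes; the expected code length is the sum of the merged weights.
merge 2/99 + 37/297 → 43/297
merge 40/297 + 43/297 → 83/297
merge 47/297 + 53/297 → 100/297
merge 56/297 + 58/297 → 38/99
merge 83/297 + 100/297 → 61/99
merge 38/99 + 61/99 → 1
L = 43/297 + 83/297 + 100/297 + 38/99 + 61/99 + 1 = 820/297 ≈ 2.761 bits/symbol.

2.761 bits/symbol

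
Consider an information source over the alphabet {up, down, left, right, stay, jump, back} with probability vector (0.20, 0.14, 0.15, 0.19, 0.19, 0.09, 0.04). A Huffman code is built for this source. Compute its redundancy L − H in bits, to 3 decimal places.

Entropy H = −Σ p log₂ p ≈ 2.6809 bits.
Huffman merges: 1/25+9/100→13/100; 13/100+7/50→27/100; 3/20+19/100→17/50; 19/100+1/5→39/100; 27/100+17/50→61/100; 39/100+61/100→1. L = 137/50 ≈ 2.7400.
L − H = 2.7400 − 2.6809 = 0.059 bits.

0.059 bits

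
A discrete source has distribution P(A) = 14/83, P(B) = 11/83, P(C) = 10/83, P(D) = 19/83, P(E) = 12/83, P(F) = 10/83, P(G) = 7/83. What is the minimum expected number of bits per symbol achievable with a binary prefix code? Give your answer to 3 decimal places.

Repeatedly combine the two least-probable nodes; the expected code length is the sum of the merged weights.
merge 7/83 + 10/83 → 17/83
merge 10/83 + 11/83 → 21/83
merge 12/83 + 14/83 → 26/83
merge 17/83 + 19/83 → 36/83
merge 21/83 + 26/83 → 47/83
merge 36/83 + 47/83 → 1
L = 17/83 + 21/83 + 26/83 + 36/83 + 47/83 + 1 = 230/83 ≈ 2.771 bits/symbol.

2.771 bits/symbol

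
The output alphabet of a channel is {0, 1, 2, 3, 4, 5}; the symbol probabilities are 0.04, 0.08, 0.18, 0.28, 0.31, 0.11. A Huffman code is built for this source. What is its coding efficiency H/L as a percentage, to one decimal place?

98.3%

Entropy H = −Σ p log₂ p ≈ 2.3109 bits.
Huffman merges: 1/25+2/25→3/25; 11/100+3/25→23/100; 9/50+23/100→41/100; 7/25+31/100→59/100; 41/100+59/100→1. L = 47/20 ≈ 2.3500.
Efficiency = H/L = 2.3109/2.3500 = 98.3%.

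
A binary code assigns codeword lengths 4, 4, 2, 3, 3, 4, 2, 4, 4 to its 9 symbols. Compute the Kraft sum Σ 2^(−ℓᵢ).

With common denominator 2^4 = 16: Σ 2^(−ℓᵢ) = 1/16 + 1/16 + 4/16 + 2/16 + 2/16 + 1/16 + 4/16 + 1/16 + 1/16 = 17/16 = 1.0625.

1.0625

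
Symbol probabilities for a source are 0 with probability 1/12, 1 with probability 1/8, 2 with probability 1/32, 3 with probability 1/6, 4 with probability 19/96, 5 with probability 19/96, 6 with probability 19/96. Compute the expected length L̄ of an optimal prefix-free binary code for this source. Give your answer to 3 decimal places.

Repeatedly combine the two least-probable nodes; the expected code length is the sum of the merged weights.
merge 1/32 + 1/12 → 11/96
merge 11/96 + 1/8 → 23/96
merge 1/6 + 19/96 → 35/96
merge 19/96 + 19/96 → 19/48
merge 23/96 + 35/96 → 29/48
merge 19/48 + 29/48 → 1
L = 11/96 + 23/96 + 35/96 + 19/48 + 29/48 + 1 = 87/32 ≈ 2.719 bits/symbol.

2.719 bits/symbol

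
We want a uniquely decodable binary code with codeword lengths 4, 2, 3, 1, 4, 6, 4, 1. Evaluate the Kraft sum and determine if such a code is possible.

With common denominator 2^6 = 64: Σ 2^(−ℓᵢ) = 4/64 + 16/64 + 8/64 + 32/64 + 4/64 + 1/64 + 4/64 + 32/64 = 101/64 = 1.578125.
Kraft's inequality requires Σ ≤ 1; here Σ = 1.578125 > 1, so no such prefix code exists.

1.578125; no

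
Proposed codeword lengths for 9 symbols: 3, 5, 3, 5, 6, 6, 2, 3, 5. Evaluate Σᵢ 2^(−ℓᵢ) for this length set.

0.75

With common denominator 2^6 = 64: Σ 2^(−ℓᵢ) = 8/64 + 2/64 + 8/64 + 2/64 + 1/64 + 1/64 + 16/64 + 8/64 + 2/64 = 48/64 = 0.75.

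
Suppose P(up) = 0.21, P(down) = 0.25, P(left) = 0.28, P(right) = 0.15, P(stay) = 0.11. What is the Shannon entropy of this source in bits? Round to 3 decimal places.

H = −Σ pᵢ log₂ pᵢ.
−0.21·log₂(0.21) = 0.4728
−0.25·log₂(0.25) = 0.5000
−0.28·log₂(0.28) = 0.5142
−0.15·log₂(0.15) = 0.4105
−0.11·log₂(0.11) = 0.3503
Sum ≈ 2.2479 → 2.248 bits.

2.248 bits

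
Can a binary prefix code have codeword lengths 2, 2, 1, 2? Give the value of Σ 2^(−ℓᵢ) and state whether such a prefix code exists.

With common denominator 2^2 = 4: Σ 2^(−ℓᵢ) = 1/4 + 1/4 + 2/4 + 1/4 = 5/4 = 1.25.
Kraft's inequality requires Σ ≤ 1; here Σ = 1.25 > 1, so no such prefix code exists.

1.25; no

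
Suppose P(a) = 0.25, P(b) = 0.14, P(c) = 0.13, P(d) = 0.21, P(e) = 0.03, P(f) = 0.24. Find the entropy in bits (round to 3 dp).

2.398 bits

H = −Σ pᵢ log₂ pᵢ.
−0.25·log₂(0.25) = 0.5000
−0.14·log₂(0.14) = 0.3971
−0.13·log₂(0.13) = 0.3826
−0.21·log₂(0.21) = 0.4728
−0.03·log₂(0.03) = 0.1518
−0.24·log₂(0.24) = 0.4941
Sum ≈ 2.3985 → 2.398 bits.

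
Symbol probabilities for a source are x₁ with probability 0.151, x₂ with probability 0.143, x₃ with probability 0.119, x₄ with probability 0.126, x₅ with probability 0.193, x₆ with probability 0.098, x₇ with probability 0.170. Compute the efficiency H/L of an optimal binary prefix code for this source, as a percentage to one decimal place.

98.9%

Entropy H = −Σ p log₂ p ≈ 2.7761 bits.
Huffman merges: 49/500+119/1000→217/1000; 63/500+143/1000→269/1000; 151/1000+17/100→321/1000; 193/1000+217/1000→41/100; 269/1000+321/1000→59/100; 41/100+59/100→1. L = 2807/1000 ≈ 2.8070.
Efficiency = H/L = 2.7761/2.8070 = 98.9%.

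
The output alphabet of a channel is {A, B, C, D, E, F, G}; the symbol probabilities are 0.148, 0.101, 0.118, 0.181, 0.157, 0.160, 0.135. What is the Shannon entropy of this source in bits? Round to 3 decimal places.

H = −Σ pᵢ log₂ pᵢ.
−0.148·log₂(0.148) = 0.4079
−0.101·log₂(0.101) = 0.3341
−0.118·log₂(0.118) = 0.3638
−0.181·log₂(0.181) = 0.4463
−0.157·log₂(0.157) = 0.4194
−0.160·log₂(0.160) = 0.4230
−0.135·log₂(0.135) = 0.3900
Sum ≈ 2.7845 → 2.785 bits.

2.785 bits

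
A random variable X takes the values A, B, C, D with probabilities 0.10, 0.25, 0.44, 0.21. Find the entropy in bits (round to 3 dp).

H = −Σ pᵢ log₂ pᵢ.
−0.10·log₂(0.10) = 0.3322
−0.25·log₂(0.25) = 0.5000
−0.44·log₂(0.44) = 0.5211
−0.21·log₂(0.21) = 0.4728
Sum ≈ 1.8262 → 1.826 bits.

1.826 bits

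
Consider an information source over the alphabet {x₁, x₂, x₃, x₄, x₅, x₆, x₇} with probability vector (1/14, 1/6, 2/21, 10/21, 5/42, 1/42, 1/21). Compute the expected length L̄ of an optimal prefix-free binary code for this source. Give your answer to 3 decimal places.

Repeatedly combine the two least-probable nodes; the expected code length is the sum of the merged weights.
merge 1/42 + 1/21 → 1/14
merge 1/14 + 1/14 → 1/7
merge 2/21 + 5/42 → 3/14
merge 1/7 + 1/6 → 13/42
merge 3/14 + 13/42 → 11/21
merge 10/21 + 11/21 → 1
L = 1/14 + 1/7 + 3/14 + 13/42 + 11/21 + 1 = 95/42 ≈ 2.262 bits/symbol.

2.262 bits/symbol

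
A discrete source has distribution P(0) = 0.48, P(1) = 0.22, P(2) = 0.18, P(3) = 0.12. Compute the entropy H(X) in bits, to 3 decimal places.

1.801 bits

H = −Σ pᵢ log₂ pᵢ.
−0.48·log₂(0.48) = 0.5083
−0.22·log₂(0.22) = 0.4806
−0.18·log₂(0.18) = 0.4453
−0.12·log₂(0.12) = 0.3671
Sum ≈ 1.8012 → 1.801 bits.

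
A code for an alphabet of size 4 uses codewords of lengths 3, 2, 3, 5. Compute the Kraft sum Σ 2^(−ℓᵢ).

0.53125

With common denominator 2^5 = 32: Σ 2^(−ℓᵢ) = 4/32 + 8/32 + 4/32 + 1/32 = 17/32 = 0.53125.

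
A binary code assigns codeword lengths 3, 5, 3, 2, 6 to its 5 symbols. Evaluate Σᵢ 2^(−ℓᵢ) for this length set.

0.546875

With common denominator 2^6 = 64: Σ 2^(−ℓᵢ) = 8/64 + 2/64 + 8/64 + 16/64 + 1/64 = 35/64 = 0.546875.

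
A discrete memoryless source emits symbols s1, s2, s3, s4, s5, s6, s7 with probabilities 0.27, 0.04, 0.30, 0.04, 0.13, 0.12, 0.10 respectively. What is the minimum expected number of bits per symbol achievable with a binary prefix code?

Repeatedly combine the two least-probable nodes; the expected code length is the sum of the merged weights.
merge 1/25 + 1/25 → 2/25
merge 2/25 + 1/10 → 9/50
merge 3/25 + 13/100 → 1/4
merge 9/50 + 1/4 → 43/100
merge 27/100 + 3/10 → 57/100
merge 43/100 + 57/100 → 1
L = 2/25 + 9/50 + 1/4 + 43/100 + 57/100 + 1 = 251/100 = 2.51 bits/symbol.

2.51 bits/symbol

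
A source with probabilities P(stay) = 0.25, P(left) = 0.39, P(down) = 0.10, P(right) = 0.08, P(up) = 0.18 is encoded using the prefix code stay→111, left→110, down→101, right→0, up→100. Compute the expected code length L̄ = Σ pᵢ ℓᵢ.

L̄ = Σ pᵢ·ℓᵢ = 0.25·3 + 0.39·3 + 0.10·3 + 0.08·1 + 0.18·3 = 2.84 bits/symbol.

2.84 bits/symbol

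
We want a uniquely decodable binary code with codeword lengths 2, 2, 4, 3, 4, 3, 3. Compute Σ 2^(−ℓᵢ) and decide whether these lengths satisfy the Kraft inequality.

1; yes

With common denominator 2^4 = 16: Σ 2^(−ℓᵢ) = 4/16 + 4/16 + 1/16 + 2/16 + 1/16 + 2/16 + 2/16 = 16/16 = 1.
Kraft's inequality requires Σ ≤ 1; here Σ = 1 ≤ 1, so such a prefix code exists.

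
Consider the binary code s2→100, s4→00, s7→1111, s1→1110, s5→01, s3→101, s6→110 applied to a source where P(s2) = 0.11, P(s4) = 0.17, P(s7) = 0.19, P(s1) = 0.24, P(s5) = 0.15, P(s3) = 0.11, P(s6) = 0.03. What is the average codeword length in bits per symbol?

3.11 bits/symbol

L̄ = Σ pᵢ·ℓᵢ = 0.11·3 + 0.17·2 + 0.19·4 + 0.24·4 + 0.15·2 + 0.11·3 + 0.03·3 = 3.11 bits/symbol.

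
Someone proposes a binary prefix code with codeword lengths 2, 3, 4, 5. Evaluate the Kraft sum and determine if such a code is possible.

0.46875; yes

With common denominator 2^5 = 32: Σ 2^(−ℓᵢ) = 8/32 + 4/32 + 2/32 + 1/32 = 15/32 = 0.46875.
Kraft's inequality requires Σ ≤ 1; here Σ = 0.46875 ≤ 1, so such a prefix code exists.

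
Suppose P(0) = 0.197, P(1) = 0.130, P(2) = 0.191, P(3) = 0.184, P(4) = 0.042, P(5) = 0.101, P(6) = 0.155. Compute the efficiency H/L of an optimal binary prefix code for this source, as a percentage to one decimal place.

97.7%

Entropy H = −Σ p log₂ p ≈ 2.6930 bits.
Huffman merges: 21/500+101/1000→143/1000; 13/100+143/1000→273/1000; 31/200+23/125→339/1000; 191/1000+197/1000→97/250; 273/1000+339/1000→153/250; 97/250+153/250→1. L = 551/200 ≈ 2.7550.
Efficiency = H/L = 2.6930/2.7550 = 97.7%.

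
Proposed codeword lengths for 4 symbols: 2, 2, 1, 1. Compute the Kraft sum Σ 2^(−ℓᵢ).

With common denominator 2^2 = 4: Σ 2^(−ℓᵢ) = 1/4 + 1/4 + 2/4 + 2/4 = 6/4 = 1.5.

1.5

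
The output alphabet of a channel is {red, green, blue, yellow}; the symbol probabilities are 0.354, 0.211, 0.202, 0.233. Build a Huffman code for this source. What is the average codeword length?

2 bits/symbol

Repeatedly combine the two least-probable nodes; the expected code length is the sum of the merged weights.
merge 101/500 + 211/1000 → 413/1000
merge 233/1000 + 177/500 → 587/1000
merge 413/1000 + 587/1000 → 1
L = 413/1000 + 587/1000 + 1 = 2 bits/symbol.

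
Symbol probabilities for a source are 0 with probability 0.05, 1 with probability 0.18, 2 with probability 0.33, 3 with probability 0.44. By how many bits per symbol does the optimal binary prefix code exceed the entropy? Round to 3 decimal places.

0.080 bits

Entropy H = −Σ p log₂ p ≈ 1.7104 bits.
Huffman merges: 1/20+9/50→23/100; 23/100+33/100→14/25; 11/25+14/25→1. L = 179/100 ≈ 1.7900.
L − H = 1.7900 − 1.7104 = 0.080 bits.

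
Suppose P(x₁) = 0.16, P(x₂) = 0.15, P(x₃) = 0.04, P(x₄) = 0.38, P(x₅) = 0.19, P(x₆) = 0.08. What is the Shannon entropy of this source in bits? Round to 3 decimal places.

2.297 bits

H = −Σ pᵢ log₂ pᵢ.
−0.16·log₂(0.16) = 0.4230
−0.15·log₂(0.15) = 0.4105
−0.04·log₂(0.04) = 0.1858
−0.38·log₂(0.38) = 0.5305
−0.19·log₂(0.19) = 0.4552
−0.08·log₂(0.08) = 0.2915
Sum ≈ 2.2965 → 2.297 bits.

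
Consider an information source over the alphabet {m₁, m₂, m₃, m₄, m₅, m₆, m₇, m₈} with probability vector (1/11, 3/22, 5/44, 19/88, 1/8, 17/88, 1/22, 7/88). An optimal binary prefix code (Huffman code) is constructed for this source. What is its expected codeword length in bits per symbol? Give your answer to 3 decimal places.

Repeatedly combine the two least-probable nodes; the expected code length is the sum of the merged weights.
merge 1/22 + 7/88 → 1/8
merge 1/11 + 5/44 → 9/44
merge 1/8 + 1/8 → 1/4
merge 3/22 + 17/88 → 29/88
merge 9/44 + 19/88 → 37/88
merge 1/4 + 29/88 → 51/88
merge 37/88 + 51/88 → 1
L = 1/8 + 9/44 + 1/4 + 29/88 + 37/88 + 51/88 + 1 = 32/11 ≈ 2.909 bits/symbol.

2.909 bits/symbol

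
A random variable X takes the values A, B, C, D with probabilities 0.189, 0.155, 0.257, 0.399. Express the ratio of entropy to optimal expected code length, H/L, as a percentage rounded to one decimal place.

Entropy H = −Σ p log₂ p ≈ 1.9038 bits.
Huffman merges: 31/200+189/1000→43/125; 257/1000+43/125→601/1000; 399/1000+601/1000→1. L = 389/200 ≈ 1.9450.
Efficiency = H/L = 1.9038/1.9450 = 97.9%.

97.9%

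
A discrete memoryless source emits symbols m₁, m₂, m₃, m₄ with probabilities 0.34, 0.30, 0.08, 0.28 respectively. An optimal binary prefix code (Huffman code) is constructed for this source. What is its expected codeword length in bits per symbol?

Repeatedly combine the two least-probable nodes; the expected code length is the sum of the merged weights.
merge 2/25 + 7/25 → 9/25
merge 3/10 + 17/50 → 16/25
merge 9/25 + 16/25 → 1
L = 9/25 + 16/25 + 1 = 2 bits/symbol.

2 bits/symbol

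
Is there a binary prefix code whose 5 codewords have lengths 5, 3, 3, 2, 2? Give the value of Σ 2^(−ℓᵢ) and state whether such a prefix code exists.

0.78125; yes

With common denominator 2^5 = 32: Σ 2^(−ℓᵢ) = 1/32 + 4/32 + 4/32 + 8/32 + 8/32 = 25/32 = 0.78125.
Kraft's inequality requires Σ ≤ 1; here Σ = 0.78125 ≤ 1, so such a prefix code exists.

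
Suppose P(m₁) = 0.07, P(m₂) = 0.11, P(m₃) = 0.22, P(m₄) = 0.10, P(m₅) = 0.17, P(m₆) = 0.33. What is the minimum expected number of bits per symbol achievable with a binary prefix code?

Repeatedly combine the two least-probable nodes; the expected code length is the sum of the merged weights.
merge 7/100 + 1/10 → 17/100
merge 11/100 + 17/100 → 7/25
merge 17/100 + 11/50 → 39/100
merge 7/25 + 33/100 → 61/100
merge 39/100 + 61/100 → 1
L = 17/100 + 7/25 + 39/100 + 61/100 + 1 = 49/20 = 2.45 bits/symbol.

2.45 bits/symbol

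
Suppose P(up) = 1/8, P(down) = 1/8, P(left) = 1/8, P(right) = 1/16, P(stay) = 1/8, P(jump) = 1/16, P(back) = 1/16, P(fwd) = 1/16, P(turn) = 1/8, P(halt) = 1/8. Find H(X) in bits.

3.25 bits

Each probability is a power of 1/2, so log₂(1/p) is an integer.
H = Σ p·log₂(1/p) = 1/8·3 + 1/8·3 + 1/8·3 + 1/16·4 + 1/8·3 + 1/16·4 + 1/16·4 + 1/16·4 + 1/8·3 + 1/8·3 = 3.25 bits.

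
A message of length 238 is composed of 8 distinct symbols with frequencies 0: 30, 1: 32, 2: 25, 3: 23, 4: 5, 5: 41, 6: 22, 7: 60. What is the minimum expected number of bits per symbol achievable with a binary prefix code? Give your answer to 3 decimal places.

Probabilities are the counts divided by 238.
Repeatedly combine the two least-probable nodes; the expected code length is the sum of the merged weights.
merge 5/238 + 11/119 → 27/238
merge 23/238 + 25/238 → 24/119
merge 27/238 + 15/119 → 57/238
merge 16/119 + 41/238 → 73/238
merge 24/119 + 57/238 → 15/34
merge 30/119 + 73/238 → 19/34
merge 15/34 + 19/34 → 1
L = 27/238 + 24/119 + 57/238 + 73/238 + 15/34 + 19/34 + 1 = 681/238 ≈ 2.861 bits/symbol.

2.861 bits/symbol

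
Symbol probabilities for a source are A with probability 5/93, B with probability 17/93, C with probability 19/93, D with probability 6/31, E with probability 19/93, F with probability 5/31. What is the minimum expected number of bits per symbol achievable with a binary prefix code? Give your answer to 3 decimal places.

Repeatedly combine the two least-probable nodes; the expected code length is the sum of the merged weights.
merge 5/93 + 5/31 → 20/93
merge 17/93 + 6/31 → 35/93
merge 19/93 + 19/93 → 38/93
merge 20/93 + 35/93 → 55/93
merge 38/93 + 55/93 → 1
L = 20/93 + 35/93 + 38/93 + 55/93 + 1 = 241/93 ≈ 2.591 bits/symbol.

2.591 bits/symbol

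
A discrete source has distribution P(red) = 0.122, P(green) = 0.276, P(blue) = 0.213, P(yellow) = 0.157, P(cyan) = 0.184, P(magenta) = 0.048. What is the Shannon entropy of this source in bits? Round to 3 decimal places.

2.437 bits

H = −Σ pᵢ log₂ pᵢ.
−0.122·log₂(0.122) = 0.3703
−0.276·log₂(0.276) = 0.5126
−0.213·log₂(0.213) = 0.4752
−0.157·log₂(0.157) = 0.4194
−0.184·log₂(0.184) = 0.4494
−0.048·log₂(0.048) = 0.2103
Sum ≈ 2.4371 → 2.437 bits.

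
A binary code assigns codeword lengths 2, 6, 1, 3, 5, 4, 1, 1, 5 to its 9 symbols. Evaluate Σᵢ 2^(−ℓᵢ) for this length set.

2.015625

With common denominator 2^6 = 64: Σ 2^(−ℓᵢ) = 16/64 + 1/64 + 32/64 + 8/64 + 2/64 + 4/64 + 32/64 + 32/64 + 2/64 = 129/64 = 2.015625.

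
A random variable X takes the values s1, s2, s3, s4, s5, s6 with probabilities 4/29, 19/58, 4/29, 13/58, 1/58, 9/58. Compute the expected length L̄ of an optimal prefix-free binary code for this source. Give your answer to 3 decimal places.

Repeatedly combine the two least-probable nodes; the expected code length is the sum of the merged weights.
merge 1/58 + 4/29 → 9/58
merge 4/29 + 9/58 → 17/58
merge 9/58 + 13/58 → 11/29
merge 17/58 + 19/58 → 18/29
merge 11/29 + 18/29 → 1
L = 9/58 + 17/58 + 11/29 + 18/29 + 1 = 71/29 ≈ 2.448 bits/symbol.

2.448 bits/symbol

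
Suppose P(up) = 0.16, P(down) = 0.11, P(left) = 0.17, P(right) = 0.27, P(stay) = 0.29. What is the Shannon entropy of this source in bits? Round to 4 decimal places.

2.2358 bits

H = −Σ pᵢ log₂ pᵢ.
−0.16·log₂(0.16) = 0.4230
−0.11·log₂(0.11) = 0.3503
−0.17·log₂(0.17) = 0.4346
−0.27·log₂(0.27) = 0.5100
−0.29·log₂(0.29) = 0.5179
Sum ≈ 2.2358 → 2.2358 bits.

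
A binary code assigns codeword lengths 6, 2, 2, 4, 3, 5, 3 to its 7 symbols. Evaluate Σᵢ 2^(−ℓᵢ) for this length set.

0.859375

With common denominator 2^6 = 64: Σ 2^(−ℓᵢ) = 1/64 + 16/64 + 16/64 + 4/64 + 8/64 + 2/64 + 8/64 = 55/64 = 0.859375.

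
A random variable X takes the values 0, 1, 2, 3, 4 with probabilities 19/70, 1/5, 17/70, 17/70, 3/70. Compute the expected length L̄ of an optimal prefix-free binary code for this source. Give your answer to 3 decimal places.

2.243 bits/symbol

Repeatedly combine the two least-probable nodes; the expected code length is the sum of the merged weights.
merge 3/70 + 1/5 → 17/70
merge 17/70 + 17/70 → 17/35
merge 17/70 + 19/70 → 18/35
merge 17/35 + 18/35 → 1
L = 17/70 + 17/35 + 18/35 + 1 = 157/70 ≈ 2.243 bits/symbol.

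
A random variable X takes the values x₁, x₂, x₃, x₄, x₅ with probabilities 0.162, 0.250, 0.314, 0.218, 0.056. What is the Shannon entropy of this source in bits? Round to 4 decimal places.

2.1621 bits

H = −Σ pᵢ log₂ pᵢ.
−0.162·log₂(0.162) = 0.4254
−0.250·log₂(0.250) = 0.5000
−0.314·log₂(0.314) = 0.5247
−0.218·log₂(0.218) = 0.4791
−0.056·log₂(0.056) = 0.2329
Sum ≈ 2.1621 → 2.1621 bits.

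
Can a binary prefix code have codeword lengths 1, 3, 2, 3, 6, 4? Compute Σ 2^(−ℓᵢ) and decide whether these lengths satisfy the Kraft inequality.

1.078125; no

With common denominator 2^6 = 64: Σ 2^(−ℓᵢ) = 32/64 + 8/64 + 16/64 + 8/64 + 1/64 + 4/64 = 69/64 = 1.078125.
Kraft's inequality requires Σ ≤ 1; here Σ = 1.078125 > 1, so no such prefix code exists.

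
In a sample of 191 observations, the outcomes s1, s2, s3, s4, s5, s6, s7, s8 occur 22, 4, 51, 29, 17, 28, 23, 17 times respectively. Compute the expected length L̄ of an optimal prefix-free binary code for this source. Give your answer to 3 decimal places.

2.843 bits/symbol

Probabilities are the counts divided by 191.
Repeatedly combine the two least-probable nodes; the expected code length is the sum of the merged weights.
merge 4/191 + 17/191 → 21/191
merge 17/191 + 21/191 → 38/191
merge 22/191 + 23/191 → 45/191
merge 28/191 + 29/191 → 57/191
merge 38/191 + 45/191 → 83/191
merge 51/191 + 57/191 → 108/191
merge 83/191 + 108/191 → 1
L = 21/191 + 38/191 + 45/191 + 57/191 + 83/191 + 108/191 + 1 = 543/191 ≈ 2.843 bits/symbol.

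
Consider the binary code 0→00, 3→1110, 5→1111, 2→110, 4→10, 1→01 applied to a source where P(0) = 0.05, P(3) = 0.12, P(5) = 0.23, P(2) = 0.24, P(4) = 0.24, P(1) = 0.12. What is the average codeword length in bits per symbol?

2.94 bits/symbol

L̄ = Σ pᵢ·ℓᵢ = 0.05·2 + 0.12·4 + 0.23·4 + 0.24·3 + 0.24·2 + 0.12·2 = 2.94 bits/symbol.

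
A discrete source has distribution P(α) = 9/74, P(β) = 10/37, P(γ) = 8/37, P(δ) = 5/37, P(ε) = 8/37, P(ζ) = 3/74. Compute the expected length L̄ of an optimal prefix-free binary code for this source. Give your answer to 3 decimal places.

Repeatedly combine the two least-probable nodes; the expected code length is the sum of the merged weights.
merge 3/74 + 9/74 → 6/37
merge 5/37 + 6/37 → 11/37
merge 8/37 + 8/37 → 16/37
merge 10/37 + 11/37 → 21/37
merge 16/37 + 21/37 → 1
L = 6/37 + 11/37 + 16/37 + 21/37 + 1 = 91/37 ≈ 2.459 bits/symbol.

2.459 bits/symbol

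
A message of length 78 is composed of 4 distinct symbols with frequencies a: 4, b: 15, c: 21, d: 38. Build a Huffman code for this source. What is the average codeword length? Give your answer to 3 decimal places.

1.756 bits/symbol

Probabilities are the counts divided by 78.
Repeatedly combine the two least-probable nodes; the expected code length is the sum of the merged weights.
merge 2/39 + 5/26 → 19/78
merge 19/78 + 7/26 → 20/39
merge 19/39 + 20/39 → 1
L = 19/78 + 20/39 + 1 = 137/78 ≈ 1.756 bits/symbol.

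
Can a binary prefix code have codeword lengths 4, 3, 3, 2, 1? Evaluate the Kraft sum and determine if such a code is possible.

1.0625; no

With common denominator 2^4 = 16: Σ 2^(−ℓᵢ) = 1/16 + 2/16 + 2/16 + 4/16 + 8/16 = 17/16 = 1.0625.
Kraft's inequality requires Σ ≤ 1; here Σ = 1.0625 > 1, so no such prefix code exists.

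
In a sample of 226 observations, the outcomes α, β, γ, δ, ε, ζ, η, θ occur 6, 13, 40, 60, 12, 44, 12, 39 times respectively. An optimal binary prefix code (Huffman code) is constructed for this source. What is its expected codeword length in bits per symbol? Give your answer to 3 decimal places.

2.730 bits/symbol

Probabilities are the counts divided by 226.
Repeatedly combine the two least-probable nodes; the expected code length is the sum of the merged weights.
merge 3/113 + 6/113 → 9/113
merge 6/113 + 13/226 → 25/226
merge 9/113 + 25/226 → 43/226
merge 39/226 + 20/113 → 79/226
merge 43/226 + 22/113 → 87/226
merge 30/113 + 79/226 → 139/226
merge 87/226 + 139/226 → 1
L = 9/113 + 25/226 + 43/226 + 79/226 + 87/226 + 139/226 + 1 = 617/226 ≈ 2.730 bits/symbol.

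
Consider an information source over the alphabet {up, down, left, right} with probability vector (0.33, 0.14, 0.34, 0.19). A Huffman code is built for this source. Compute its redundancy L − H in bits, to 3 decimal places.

0.081 bits

Entropy H = −Σ p log₂ p ≈ 1.9093 bits.
Huffman merges: 7/50+19/100→33/100; 33/100+33/100→33/50; 17/50+33/50→1. L = 199/100 ≈ 1.9900.
L − H = 1.9900 − 1.9093 = 0.081 bits.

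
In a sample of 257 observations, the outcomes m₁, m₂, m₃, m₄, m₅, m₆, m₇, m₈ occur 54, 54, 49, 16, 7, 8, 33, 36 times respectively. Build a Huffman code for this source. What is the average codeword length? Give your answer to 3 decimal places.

2.759 bits/symbol

Probabilities are the counts divided by 257.
Repeatedly combine the two least-probable nodes; the expected code length is the sum of the merged weights.
merge 7/257 + 8/257 → 15/257
merge 15/257 + 16/257 → 31/257
merge 31/257 + 33/257 → 64/257
merge 36/257 + 49/257 → 85/257
merge 54/257 + 54/257 → 108/257
merge 64/257 + 85/257 → 149/257
merge 108/257 + 149/257 → 1
L = 15/257 + 31/257 + 64/257 + 85/257 + 108/257 + 149/257 + 1 = 709/257 ≈ 2.759 bits/symbol.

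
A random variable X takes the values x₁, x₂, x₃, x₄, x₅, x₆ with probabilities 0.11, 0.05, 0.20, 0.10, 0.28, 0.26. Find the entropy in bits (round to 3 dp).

H = −Σ pᵢ log₂ pᵢ.
−0.11·log₂(0.11) = 0.3503
−0.05·log₂(0.05) = 0.2161
−0.20·log₂(0.20) = 0.4644
−0.10·log₂(0.10) = 0.3322
−0.28·log₂(0.28) = 0.5142
−0.26·log₂(0.26) = 0.5053
Sum ≈ 2.3825 → 2.382 bits.

2.382 bits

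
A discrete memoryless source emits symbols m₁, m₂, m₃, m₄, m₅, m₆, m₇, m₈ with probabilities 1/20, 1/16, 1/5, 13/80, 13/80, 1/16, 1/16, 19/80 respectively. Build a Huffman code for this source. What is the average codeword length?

Repeatedly combine the two least-probable nodes; the expected code length is the sum of the merged weights.
merge 1/20 + 1/16 → 9/80
merge 1/16 + 1/16 → 1/8
merge 9/80 + 1/8 → 19/80
merge 13/80 + 13/80 → 13/40
merge 1/5 + 19/80 → 7/16
merge 19/80 + 13/40 → 9/16
merge 7/16 + 9/16 → 1
L = 9/80 + 1/8 + 19/80 + 13/40 + 7/16 + 9/16 + 1 = 14/5 = 2.8 bits/symbol.

2.8 bits/symbol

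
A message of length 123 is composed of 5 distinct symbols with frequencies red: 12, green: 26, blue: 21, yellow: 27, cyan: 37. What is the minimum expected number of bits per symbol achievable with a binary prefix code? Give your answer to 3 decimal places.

Probabilities are the counts divided by 123.
Repeatedly combine the two least-probable nodes; the expected code length is the sum of the merged weights.
merge 4/41 + 7/41 → 11/41
merge 26/123 + 9/41 → 53/123
merge 11/41 + 37/123 → 70/123
merge 53/123 + 70/123 → 1
L = 11/41 + 53/123 + 70/123 + 1 = 93/41 ≈ 2.268 bits/symbol.

2.268 bits/symbol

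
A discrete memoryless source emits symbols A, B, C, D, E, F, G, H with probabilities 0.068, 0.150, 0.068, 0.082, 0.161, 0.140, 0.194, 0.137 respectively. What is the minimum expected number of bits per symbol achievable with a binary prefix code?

Repeatedly combine the two least-probable nodes; the expected code length is the sum of the merged weights.
merge 17/250 + 17/250 → 17/125
merge 41/500 + 17/125 → 109/500
merge 137/1000 + 7/50 → 277/1000
merge 3/20 + 161/1000 → 311/1000
merge 97/500 + 109/500 → 103/250
merge 277/1000 + 311/1000 → 147/250
merge 103/250 + 147/250 → 1
L = 17/125 + 109/500 + 277/1000 + 311/1000 + 103/250 + 147/250 + 1 = 1471/500 = 2.942 bits/symbol.

2.942 bits/symbol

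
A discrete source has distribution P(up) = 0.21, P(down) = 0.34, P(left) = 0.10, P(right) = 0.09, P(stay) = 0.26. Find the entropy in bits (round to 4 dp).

H = −Σ pᵢ log₂ pᵢ.
−0.21·log₂(0.21) = 0.4728
−0.34·log₂(0.34) = 0.5292
−0.10·log₂(0.10) = 0.3322
−0.09·log₂(0.09) = 0.3127
−0.26·log₂(0.26) = 0.5053
Sum ≈ 2.1521 → 2.1521 bits.

2.1521 bits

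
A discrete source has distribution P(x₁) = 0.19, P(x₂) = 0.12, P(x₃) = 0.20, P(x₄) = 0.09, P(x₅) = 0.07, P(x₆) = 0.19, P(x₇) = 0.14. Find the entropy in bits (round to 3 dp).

2.720 bits

H = −Σ pᵢ log₂ pᵢ.
−0.19·log₂(0.19) = 0.4552
−0.12·log₂(0.12) = 0.3671
−0.20·log₂(0.20) = 0.4644
−0.09·log₂(0.09) = 0.3127
−0.07·log₂(0.07) = 0.2686
−0.19·log₂(0.19) = 0.4552
−0.14·log₂(0.14) = 0.3971
Sum ≈ 2.7202 → 2.720 bits.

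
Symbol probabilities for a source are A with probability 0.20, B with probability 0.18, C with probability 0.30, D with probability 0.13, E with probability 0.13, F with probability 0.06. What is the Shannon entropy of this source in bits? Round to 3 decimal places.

2.440 bits

H = −Σ pᵢ log₂ pᵢ.
−0.20·log₂(0.20) = 0.4644
−0.18·log₂(0.18) = 0.4453
−0.30·log₂(0.30) = 0.5211
−0.13·log₂(0.13) = 0.3826
−0.13·log₂(0.13) = 0.3826
−0.06·log₂(0.06) = 0.2435
Sum ≈ 2.4396 → 2.440 bits.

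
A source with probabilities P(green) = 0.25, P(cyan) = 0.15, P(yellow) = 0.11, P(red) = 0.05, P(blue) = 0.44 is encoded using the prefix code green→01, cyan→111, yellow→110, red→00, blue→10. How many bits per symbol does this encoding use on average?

2.26 bits/symbol

L̄ = Σ pᵢ·ℓᵢ = 0.25·2 + 0.15·3 + 0.11·3 + 0.05·2 + 0.44·2 = 2.26 bits/symbol.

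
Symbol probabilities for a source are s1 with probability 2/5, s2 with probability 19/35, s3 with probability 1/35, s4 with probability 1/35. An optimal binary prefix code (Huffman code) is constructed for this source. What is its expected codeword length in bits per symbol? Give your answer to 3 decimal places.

1.514 bits/symbol

Repeatedly combine the two least-probable nodes; the expected code length is the sum of the merged weights.
merge 1/35 + 1/35 → 2/35
merge 2/35 + 2/5 → 16/35
merge 16/35 + 19/35 → 1
L = 2/35 + 16/35 + 1 = 53/35 ≈ 1.514 bits/symbol.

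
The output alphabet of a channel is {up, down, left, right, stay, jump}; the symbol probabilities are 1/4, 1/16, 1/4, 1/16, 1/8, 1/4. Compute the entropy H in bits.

Each probability is a power of 1/2, so log₂(1/p) is an integer.
H = Σ p·log₂(1/p) = 1/4·2 + 1/16·4 + 1/4·2 + 1/16·4 + 1/8·3 + 1/4·2 = 2.375 bits.

2.375 bits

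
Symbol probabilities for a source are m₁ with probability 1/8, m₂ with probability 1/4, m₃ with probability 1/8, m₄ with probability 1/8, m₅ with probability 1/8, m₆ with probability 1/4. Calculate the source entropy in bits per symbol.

2.5 bits

Each probability is a power of 1/2, so log₂(1/p) is an integer.
H = Σ p·log₂(1/p) = 1/8·3 + 1/4·2 + 1/8·3 + 1/8·3 + 1/8·3 + 1/4·2 = 2.5 bits.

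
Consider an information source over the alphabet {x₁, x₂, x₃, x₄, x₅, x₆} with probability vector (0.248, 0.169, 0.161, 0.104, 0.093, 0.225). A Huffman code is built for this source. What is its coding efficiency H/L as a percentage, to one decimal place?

98.9%

Entropy H = −Σ p log₂ p ≈ 2.4990 bits.
Huffman merges: 93/1000+13/125→197/1000; 161/1000+169/1000→33/100; 197/1000+9/40→211/500; 31/125+33/100→289/500; 211/500+289/500→1. L = 2527/1000 ≈ 2.5270.
Efficiency = H/L = 2.4990/2.5270 = 98.9%.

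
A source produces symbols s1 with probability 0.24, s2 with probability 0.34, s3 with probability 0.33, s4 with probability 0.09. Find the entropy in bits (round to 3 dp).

1.864 bits

H = −Σ pᵢ log₂ pᵢ.
−0.24·log₂(0.24) = 0.4941
−0.34·log₂(0.34) = 0.5292
−0.33·log₂(0.33) = 0.5278
−0.09·log₂(0.09) = 0.3127
Sum ≈ 1.8638 → 1.864 bits.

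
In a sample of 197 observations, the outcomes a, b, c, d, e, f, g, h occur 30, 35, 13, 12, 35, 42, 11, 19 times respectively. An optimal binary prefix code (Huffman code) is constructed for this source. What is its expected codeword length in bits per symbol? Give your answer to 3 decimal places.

Probabilities are the counts divided by 197.
Repeatedly combine the two least-probable nodes; the expected code length is the sum of the merged weights.
merge 11/197 + 12/197 → 23/197
merge 13/197 + 19/197 → 32/197
merge 23/197 + 30/197 → 53/197
merge 32/197 + 35/197 → 67/197
merge 35/197 + 42/197 → 77/197
merge 53/197 + 67/197 → 120/197
merge 77/197 + 120/197 → 1
L = 23/197 + 32/197 + 53/197 + 67/197 + 77/197 + 120/197 + 1 = 569/197 ≈ 2.888 bits/symbol.

2.888 bits/symbol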